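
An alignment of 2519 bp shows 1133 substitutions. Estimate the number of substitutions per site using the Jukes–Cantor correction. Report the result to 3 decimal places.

0.687

p = 1133/2519 ≈ 0.449782.
d = −(3/4) ln(1 − 4p/3) = −0.75 ln(1 − 0.599709) = −0.75 ln(0.400291)
  = −0.75 × (-0.915563) = 0.686672 substitutions/site.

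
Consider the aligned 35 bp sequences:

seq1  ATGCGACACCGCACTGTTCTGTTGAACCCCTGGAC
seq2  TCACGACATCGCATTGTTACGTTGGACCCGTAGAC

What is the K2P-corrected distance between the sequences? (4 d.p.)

Of 35 sites, 7 differences are transitions and 3 are transversions, so P = 7/35 = 0.2 and Q = 3/35 ≈ 0.085714.
Under the Kimura two-parameter model, d = −½ ln(1 − 2P − Q) − ¼ ln(1 − 2Q).
1 − 2P − Q = 0.514286, giving −½ ln(0.514286) = 0.332488.
1 − 2Q = 0.828572, giving −¼ ln(0.828572) = 0.047013.
d = 0.332488 + 0.047013 = 0.379501.

0.3795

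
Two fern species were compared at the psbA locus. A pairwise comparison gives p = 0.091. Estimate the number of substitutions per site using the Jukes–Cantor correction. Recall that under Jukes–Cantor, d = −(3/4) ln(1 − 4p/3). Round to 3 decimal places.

0.097

d = −(3/4) ln(1 − 4p/3) = −0.75 ln(1 − 0.121333) = −0.75 ln(0.878667)
  = −0.75 × (-0.129349) = 0.097012 substitutions/site.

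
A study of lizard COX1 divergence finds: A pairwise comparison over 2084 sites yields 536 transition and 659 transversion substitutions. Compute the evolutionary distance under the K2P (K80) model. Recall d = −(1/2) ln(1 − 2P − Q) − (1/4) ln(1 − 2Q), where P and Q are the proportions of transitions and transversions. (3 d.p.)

1.138

P = 536/2084 ≈ 0.257198 and Q = 659/2084 ≈ 0.316219.
Under the Kimura two-parameter model, d = −½ ln(1 − 2P − Q) − ¼ ln(1 − 2Q).
1 − 2P − Q = 0.169385, giving −½ ln(0.169385) = 0.887791.
1 − 2Q = 0.367562, giving −¼ ln(0.367562) = 0.250216.
d = 0.887791 + 0.250216 = 1.138007.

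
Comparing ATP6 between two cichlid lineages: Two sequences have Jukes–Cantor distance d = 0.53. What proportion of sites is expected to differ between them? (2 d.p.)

0.38

p = (3/4)(1 − e^(−4d/3)) = 0.75 × (1 − e^(-0.706667)) = 0.75 × (1 − 0.493286) = 0.380036.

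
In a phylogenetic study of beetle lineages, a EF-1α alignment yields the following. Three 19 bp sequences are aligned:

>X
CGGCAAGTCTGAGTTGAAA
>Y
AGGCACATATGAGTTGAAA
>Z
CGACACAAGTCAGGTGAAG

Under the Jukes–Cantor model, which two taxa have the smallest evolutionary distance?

X and Y

X–Y: 4/19 differ, p = 0.211, d = 0.247.
X–Z: 8/19 differ, p = 0.421, d = 0.618.
Y–Z: 7/19 differ, p = 0.368, d = 0.507.
The smallest distance is between X and Y.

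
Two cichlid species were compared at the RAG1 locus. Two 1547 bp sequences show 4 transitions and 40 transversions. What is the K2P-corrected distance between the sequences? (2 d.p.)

0.03

P = 4/1547 ≈ 0.002586 and Q = 40/1547 ≈ 0.025856.
Under the Kimura two-parameter model, d = −½ ln(1 − 2P − Q) − ¼ ln(1 − 2Q).
1 − 2P − Q = 0.968972, giving −½ ln(0.968972) = 0.015760.
1 − 2Q = 0.948288, giving −¼ ln(0.948288) = 0.013274.
d = 0.015760 + 0.013274 = 0.029034.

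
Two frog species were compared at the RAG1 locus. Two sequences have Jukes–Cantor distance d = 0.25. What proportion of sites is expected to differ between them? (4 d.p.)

p = (3/4)(1 − e^(−4d/3)) = 0.75 × (1 − e^(-0.333333)) = 0.75 × (1 − 0.716532) = 0.212601.

0.2126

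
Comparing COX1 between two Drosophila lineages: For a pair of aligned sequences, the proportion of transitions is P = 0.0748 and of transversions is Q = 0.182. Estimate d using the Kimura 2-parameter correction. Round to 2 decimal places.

0.31

Under the Kimura two-parameter model, d = −½ ln(1 − 2P − Q) − ¼ ln(1 − 2Q).
1 − 2P − Q = 0.6684, giving −½ ln(0.6684) = 0.201434.
1 − 2Q = 0.636, giving −¼ ln(0.636) = 0.113139.
d = 0.201434 + 0.113139 = 0.314573.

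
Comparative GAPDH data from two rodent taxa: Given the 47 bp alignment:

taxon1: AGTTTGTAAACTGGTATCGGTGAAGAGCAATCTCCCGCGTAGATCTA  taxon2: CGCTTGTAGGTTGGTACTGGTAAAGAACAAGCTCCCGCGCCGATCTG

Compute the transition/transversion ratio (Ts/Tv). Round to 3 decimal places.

Transitions are A↔G and C↔T; transversions are all other mismatches.
Transitions: 10. Transversions: 3.
R = 10/3 = 3.333333… ≈ 3.333 (to 3 d.p.).

3.333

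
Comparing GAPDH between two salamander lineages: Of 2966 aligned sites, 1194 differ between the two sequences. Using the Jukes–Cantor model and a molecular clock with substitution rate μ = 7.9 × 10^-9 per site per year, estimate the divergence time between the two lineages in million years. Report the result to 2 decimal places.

p = 1194/2966 ≈ 0.402562.
d = −(3/4) ln(1 − 4p/3) = −0.75 ln(1 − 0.536749) = −0.75 ln(0.463251)
  = −0.75 × (-0.769486) = 0.577115 substitutions/site.
Under a molecular clock d = 2μt, so t = d/(2μ) = 0.577115 / (2 × 7.9 × 10^-9) = 36.53 million years.

36.53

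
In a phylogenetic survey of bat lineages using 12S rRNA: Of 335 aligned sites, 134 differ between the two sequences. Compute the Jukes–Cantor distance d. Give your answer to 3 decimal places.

p = 134/335 = 0.4.
d = −(3/4) ln(1 − 4p/3) = −0.75 ln(1 − 0.533333) = −0.75 ln(0.466667)
  = −0.75 × (-0.762139) = 0.571604 substitutions/site.

0.572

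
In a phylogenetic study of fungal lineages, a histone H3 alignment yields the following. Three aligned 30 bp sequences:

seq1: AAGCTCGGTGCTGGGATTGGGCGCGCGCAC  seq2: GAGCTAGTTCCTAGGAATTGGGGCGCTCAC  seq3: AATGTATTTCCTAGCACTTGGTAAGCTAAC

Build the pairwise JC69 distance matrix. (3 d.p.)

d(seq1,seq2) = 0.383, d(seq1,seq3) = 0.824, d(seq2,seq3) = 0.441

seq1–seq2: 9/30 sites differ → p = 0.3, d = −0.75 ln(1 − 0.4) = 0.383119 ≈ 0.383.
seq1–seq3: 15/30 sites differ → p = 0.5, d = −0.75 ln(1 − 0.666667) = 0.823960 ≈ 0.824.
seq2–seq3: 10/30 sites differ → p ≈ 0.333333, d = −0.75 ln(1 − 0.444444) = 0.440839 ≈ 0.441.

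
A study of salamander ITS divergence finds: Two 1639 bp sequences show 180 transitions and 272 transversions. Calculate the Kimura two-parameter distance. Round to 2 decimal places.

P = 180/1639 ≈ 0.109823 and Q = 272/1639 ≈ 0.165955.
Under the Kimura two-parameter model, d = −½ ln(1 − 2P − Q) − ¼ ln(1 − 2Q).
1 − 2P − Q = 0.614399, giving −½ ln(0.614399) = 0.243555.
1 − 2Q = 0.66809, giving −¼ ln(0.66809) = 0.100833.
d = 0.243555 + 0.100833 = 0.344388.

0.34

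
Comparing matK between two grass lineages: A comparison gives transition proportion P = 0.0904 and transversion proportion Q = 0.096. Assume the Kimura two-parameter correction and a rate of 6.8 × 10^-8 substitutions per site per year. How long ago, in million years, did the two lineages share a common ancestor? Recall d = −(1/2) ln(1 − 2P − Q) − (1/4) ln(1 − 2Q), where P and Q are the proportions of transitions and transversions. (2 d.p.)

Under the Kimura two-parameter model, d = −½ ln(1 − 2P − Q) − ¼ ln(1 − 2Q).
1 − 2P − Q = 0.7232, giving −½ ln(0.7232) = 0.162035.
1 − 2Q = 0.808, giving −¼ ln(0.808) = 0.053298.
d = 0.162035 + 0.053298 = 0.215333.
Under a molecular clock d = 2μt, so t = d/(2μ) = 0.215333 / (2 × 6.8 × 10^-8) = 1.58 million years.

1.58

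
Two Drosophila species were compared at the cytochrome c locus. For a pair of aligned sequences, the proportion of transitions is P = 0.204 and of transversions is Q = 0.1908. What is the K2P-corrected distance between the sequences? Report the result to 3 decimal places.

Under the Kimura two-parameter model, d = −½ ln(1 − 2P − Q) − ¼ ln(1 − 2Q).
1 − 2P − Q = 0.4012, giving −½ ln(0.4012) = 0.456648.
1 − 2Q = 0.6184, giving −¼ ln(0.6184) = 0.120155.
d = 0.456648 + 0.120155 = 0.576803.

0.577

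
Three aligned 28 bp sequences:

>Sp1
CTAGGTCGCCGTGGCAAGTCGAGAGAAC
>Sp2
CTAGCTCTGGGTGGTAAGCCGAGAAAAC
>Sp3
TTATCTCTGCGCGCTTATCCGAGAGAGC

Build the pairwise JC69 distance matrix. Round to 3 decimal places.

Sp1–Sp2: 7/28 sites differ → p = 0.25, d = −0.75 ln(1 − 0.333333) = 0.304098 ≈ 0.304.
Sp1–Sp3: 12/28 sites differ → p ≈ 0.428571, d = −0.75 ln(1 − 0.571428) = 0.635472 ≈ 0.635.
Sp2–Sp3: 9/28 sites differ → p ≈ 0.321429, d = −0.75 ln(1 − 0.428572) = 0.419713 ≈ 0.420.

d(Sp1,Sp2) = 0.304, d(Sp1,Sp3) = 0.635, d(Sp2,Sp3) = 0.420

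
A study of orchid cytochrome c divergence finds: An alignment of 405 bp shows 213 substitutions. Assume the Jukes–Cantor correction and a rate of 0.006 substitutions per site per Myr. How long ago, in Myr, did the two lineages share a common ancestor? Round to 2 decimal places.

p = 213/405 ≈ 0.525926.
d = −(3/4) ln(1 − 4p/3) = −0.75 ln(1 − 0.701235) = −0.75 ln(0.298765)
  = −0.75 × (-1.208098) = 0.906074 substitutions/site.
Under a molecular clock d = 2μt, so t = d/(2μ) = 0.906074 / (2 × 0.006) = 75.51 Myr.

75.51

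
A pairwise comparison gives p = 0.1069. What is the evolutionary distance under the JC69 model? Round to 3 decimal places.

d = −(3/4) ln(1 − 4p/3) = −0.75 ln(1 − 0.142533) = −0.75 ln(0.857467)
  = −0.75 × (-0.153773) = 0.115330 substitutions/site.

0.115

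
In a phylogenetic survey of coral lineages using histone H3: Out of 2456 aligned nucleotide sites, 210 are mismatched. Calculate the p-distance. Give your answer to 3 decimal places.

0.086

p = 210/2456 = 0.085504… ≈ 0.086 (to 3 d.p.).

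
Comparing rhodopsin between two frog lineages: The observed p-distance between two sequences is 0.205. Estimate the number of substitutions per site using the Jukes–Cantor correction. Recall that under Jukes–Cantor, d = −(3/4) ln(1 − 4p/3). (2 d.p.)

0.24

d = −(3/4) ln(1 − 4p/3) = −0.75 ln(1 − 0.273333) = −0.75 ln(0.726667)
  = −0.75 × (-0.319287) = 0.239465 substitutions/site.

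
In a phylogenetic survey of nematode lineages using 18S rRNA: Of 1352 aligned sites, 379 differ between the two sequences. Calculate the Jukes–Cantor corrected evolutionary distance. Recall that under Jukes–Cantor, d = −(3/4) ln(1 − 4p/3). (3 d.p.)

0.351

p = 379/1352 ≈ 0.280325.
d = −(3/4) ln(1 − 4p/3) = −0.75 ln(1 − 0.373767) = −0.75 ln(0.626233)
  = −0.75 × (-0.468033) = 0.351025 substitutions/site.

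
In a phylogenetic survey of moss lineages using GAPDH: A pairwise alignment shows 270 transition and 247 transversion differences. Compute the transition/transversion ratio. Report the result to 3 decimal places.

R = 270/247 = 1.093117… ≈ 1.093 (to 3 d.p.).

1.093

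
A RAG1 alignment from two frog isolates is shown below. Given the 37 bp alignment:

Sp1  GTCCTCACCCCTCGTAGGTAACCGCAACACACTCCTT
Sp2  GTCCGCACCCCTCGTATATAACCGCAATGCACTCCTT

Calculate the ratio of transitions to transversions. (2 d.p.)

1.50

Transitions are A↔G and C↔T; transversions are all other mismatches.
Transitions: 3. Transversions: 2.
R = 3/2 = 1.50.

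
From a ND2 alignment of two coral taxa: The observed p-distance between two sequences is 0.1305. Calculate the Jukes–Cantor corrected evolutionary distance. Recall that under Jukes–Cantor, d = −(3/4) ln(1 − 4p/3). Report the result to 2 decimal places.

0.14

d = −(3/4) ln(1 − 4p/3) = −0.75 ln(1 − 0.174) = −0.75 ln(0.826)
  = −0.75 × (-0.191161) = 0.143371 substitutions/site.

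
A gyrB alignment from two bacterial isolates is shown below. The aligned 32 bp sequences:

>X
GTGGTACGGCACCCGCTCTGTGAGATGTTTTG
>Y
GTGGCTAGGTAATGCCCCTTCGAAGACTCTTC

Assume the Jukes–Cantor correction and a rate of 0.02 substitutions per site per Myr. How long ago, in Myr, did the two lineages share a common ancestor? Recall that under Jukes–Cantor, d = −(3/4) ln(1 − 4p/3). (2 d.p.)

The sequences differ at 17 of 32 sites, so p = 17/32 = 0.53125.
d = −(3/4) ln(1 − 4p/3) = −0.75 ln(1 − 0.708333) = −0.75 ln(0.291667)
  = −0.75 × (-1.232143) = 0.924107 substitutions/site.
Under a molecular clock d = 2μt, so t = d/(2μ) = 0.924107 / (2 × 0.02) = 23.10 Myr.

23.10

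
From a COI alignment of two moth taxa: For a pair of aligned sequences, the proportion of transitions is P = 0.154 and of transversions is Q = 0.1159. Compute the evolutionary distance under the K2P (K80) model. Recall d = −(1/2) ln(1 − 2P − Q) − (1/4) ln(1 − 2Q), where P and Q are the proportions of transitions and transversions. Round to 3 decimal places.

0.342

Under the Kimura two-parameter model, d = −½ ln(1 − 2P − Q) − ¼ ln(1 − 2Q).
1 − 2P − Q = 0.5761, giving −½ ln(0.5761) = 0.275737.
1 − 2Q = 0.7682, giving −¼ ln(0.7682) = 0.065926.
d = 0.275737 + 0.065926 = 0.341663.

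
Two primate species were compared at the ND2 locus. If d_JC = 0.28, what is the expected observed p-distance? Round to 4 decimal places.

p = (3/4)(1 − e^(−4d/3)) = 0.75 × (1 − e^(-0.373333)) = 0.75 × (1 − 0.688436) = 0.233673.

0.2337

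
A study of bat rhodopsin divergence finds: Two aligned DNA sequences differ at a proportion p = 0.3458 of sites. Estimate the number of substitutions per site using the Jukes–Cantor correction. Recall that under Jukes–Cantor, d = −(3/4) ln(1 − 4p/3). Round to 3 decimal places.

d = −(3/4) ln(1 − 4p/3) = −0.75 ln(1 − 0.461067) = −0.75 ln(0.538933)
  = −0.75 × (-0.618164) = 0.463623 substitutions/site.

0.464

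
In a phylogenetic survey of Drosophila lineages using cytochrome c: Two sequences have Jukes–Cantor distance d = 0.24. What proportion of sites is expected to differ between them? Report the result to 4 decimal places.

p = (3/4)(1 − e^(−4d/3)) = 0.75 × (1 − e^(-0.32)) = 0.75 × (1 − 0.726149) = 0.205388.

0.2054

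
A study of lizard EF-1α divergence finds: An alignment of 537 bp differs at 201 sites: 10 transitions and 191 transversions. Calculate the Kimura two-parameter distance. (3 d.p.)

P = 10/537 ≈ 0.018622 and Q = 191/537 ≈ 0.35568.
Under the Kimura two-parameter model, d = −½ ln(1 − 2P − Q) − ¼ ln(1 − 2Q).
1 − 2P − Q = 0.607076, giving −½ ln(0.607076) = 0.249551.
1 − 2Q = 0.28864, giving −¼ ln(0.28864) = 0.310644.
d = 0.249551 + 0.310644 = 0.560195.

0.560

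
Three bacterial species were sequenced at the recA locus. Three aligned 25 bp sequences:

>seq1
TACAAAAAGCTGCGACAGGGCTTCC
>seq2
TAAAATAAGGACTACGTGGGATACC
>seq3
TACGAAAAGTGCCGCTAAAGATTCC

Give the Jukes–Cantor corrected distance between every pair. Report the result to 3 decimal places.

seq1–seq2: 12/25 sites differ → p = 0.48, d = −0.75 ln(1 − 0.64) = 0.766238 ≈ 0.766.
seq1–seq3: 9/25 sites differ → p = 0.36, d = −0.75 ln(1 − 0.48) = 0.490445 ≈ 0.490.
seq2–seq3: 12/25 sites differ → p = 0.48, d = −0.75 ln(1 − 0.64) = 0.766238 ≈ 0.766.

d(seq1,seq2) = 0.766, d(seq1,seq3) = 0.490, d(seq2,seq3) = 0.766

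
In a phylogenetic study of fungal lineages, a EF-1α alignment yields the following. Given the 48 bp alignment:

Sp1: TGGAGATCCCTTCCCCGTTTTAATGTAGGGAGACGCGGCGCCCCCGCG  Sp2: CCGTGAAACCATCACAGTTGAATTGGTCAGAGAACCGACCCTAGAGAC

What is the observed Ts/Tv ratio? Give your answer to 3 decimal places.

0.190

Transitions are A↔G and C↔T; transversions are all other mismatches.
Transitions: 4. Transversions: 21.
R = 4/21 = 0.190476… ≈ 0.190 (to 3 d.p.).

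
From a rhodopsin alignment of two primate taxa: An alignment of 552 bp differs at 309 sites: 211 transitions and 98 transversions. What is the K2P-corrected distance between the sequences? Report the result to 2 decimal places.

P = 211/552 ≈ 0.382246 and Q = 98/552 ≈ 0.177536.
Under the Kimura two-parameter model, d = −½ ln(1 − 2P − Q) − ¼ ln(1 − 2Q).
1 − 2P − Q = 0.057972, giving −½ ln(0.057972) = 1.423898.
1 − 2Q = 0.644928, giving −¼ ln(0.644928) = 0.109654.
d = 1.423898 + 0.109654 = 1.533552.

1.53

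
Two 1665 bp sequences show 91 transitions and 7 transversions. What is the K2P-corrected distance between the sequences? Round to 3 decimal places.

P = 91/1665 ≈ 0.054655 and Q = 7/1665 ≈ 0.004204.
Under the Kimura two-parameter model, d = −½ ln(1 − 2P − Q) − ¼ ln(1 − 2Q).
1 − 2P − Q = 0.886486, giving −½ ln(0.886486) = 0.060245.
1 − 2Q = 0.991592, giving −¼ ln(0.991592) = 0.002111.
d = 0.060245 + 0.002111 = 0.062356.

0.062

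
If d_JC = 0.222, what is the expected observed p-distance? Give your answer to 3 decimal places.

0.192

p = (3/4)(1 − e^(−4d/3)) = 0.75 × (1 − e^(-0.296)) = 0.75 × (1 − 0.743787) = 0.192160.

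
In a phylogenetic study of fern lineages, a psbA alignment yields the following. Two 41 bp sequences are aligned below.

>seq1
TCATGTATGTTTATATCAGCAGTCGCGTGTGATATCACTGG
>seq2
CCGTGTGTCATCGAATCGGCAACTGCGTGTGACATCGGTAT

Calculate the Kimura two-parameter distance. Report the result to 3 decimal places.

Of 41 sites, 12 differences are transitions and 5 are transversions, so P = 12/41 ≈ 0.292683 and Q = 5/41 ≈ 0.121951.
Under the Kimura two-parameter model, d = −½ ln(1 − 2P − Q) − ¼ ln(1 − 2Q).
1 − 2P − Q = 0.292683, giving −½ ln(0.292683) = 0.614333.
1 − 2Q = 0.756098, giving −¼ ln(0.756098) = 0.069896.
d = 0.614333 + 0.069896 = 0.684229.

0.684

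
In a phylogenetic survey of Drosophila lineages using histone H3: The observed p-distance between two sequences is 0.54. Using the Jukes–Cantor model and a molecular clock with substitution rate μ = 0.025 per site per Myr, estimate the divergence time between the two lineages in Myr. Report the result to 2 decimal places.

d = −(3/4) ln(1 − 4p/3) = −0.75 ln(1 − 0.72) = −0.75 ln(0.28)
  = −0.75 × (-1.272966) = 0.954725 substitutions/site.
Under a molecular clock d = 2μt, so t = d/(2μ) = 0.954725 / (2 × 0.025) = 19.09 Myr.

19.09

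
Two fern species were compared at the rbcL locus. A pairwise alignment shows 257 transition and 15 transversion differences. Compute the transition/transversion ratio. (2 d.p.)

R = 257/15 = 17.133333… ≈ 17.13 (to 2 d.p.).

17.13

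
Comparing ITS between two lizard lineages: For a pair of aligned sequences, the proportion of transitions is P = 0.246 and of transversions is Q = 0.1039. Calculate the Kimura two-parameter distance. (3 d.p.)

0.511

Under the Kimura two-parameter model, d = −½ ln(1 − 2P − Q) − ¼ ln(1 − 2Q).
1 − 2P − Q = 0.4041, giving −½ ln(0.4041) = 0.453046.
1 − 2Q = 0.7922, giving −¼ ln(0.7922) = 0.058235.
d = 0.453046 + 0.058235 = 0.511281.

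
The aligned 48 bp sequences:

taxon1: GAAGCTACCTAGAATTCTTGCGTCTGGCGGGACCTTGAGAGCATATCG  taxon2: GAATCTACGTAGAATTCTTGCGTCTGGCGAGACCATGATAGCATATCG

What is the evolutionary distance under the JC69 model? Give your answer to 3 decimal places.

0.112

The sequences differ at 5 of 48 sites (4, 9, 30, 35, 39), so p = 5/48 ≈ 0.104167.
d = −(3/4) ln(1 − 4p/3) = −0.75 ln(1 − 0.138889) = −0.75 ln(0.861111)
  = −0.75 × (-0.149532) = 0.112149 substitutions/site.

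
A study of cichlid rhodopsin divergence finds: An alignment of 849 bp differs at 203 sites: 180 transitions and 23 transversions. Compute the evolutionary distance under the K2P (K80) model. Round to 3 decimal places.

0.314

P = 180/849 ≈ 0.212014 and Q = 23/849 ≈ 0.027091.
Under the Kimura two-parameter model, d = −½ ln(1 − 2P − Q) − ¼ ln(1 − 2Q).
1 − 2P − Q = 0.548881, giving −½ ln(0.548881) = 0.299937.
1 − 2Q = 0.945818, giving −¼ ln(0.945818) = 0.013926.
d = 0.299937 + 0.013926 = 0.313863.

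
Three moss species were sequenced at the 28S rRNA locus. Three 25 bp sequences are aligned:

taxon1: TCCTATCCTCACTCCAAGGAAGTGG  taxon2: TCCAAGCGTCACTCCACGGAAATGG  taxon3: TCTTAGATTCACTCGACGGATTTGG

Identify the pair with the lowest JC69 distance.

taxon1 and taxon2

taxon1–taxon2: 5/25 differ, p = 0.200, d = 0.233.
taxon1–taxon3: 8/25 differ, p = 0.320, d = 0.417.
taxon2–taxon3: 7/25 differ, p = 0.280, d = 0.351.
The smallest distance is between taxon1 and taxon2.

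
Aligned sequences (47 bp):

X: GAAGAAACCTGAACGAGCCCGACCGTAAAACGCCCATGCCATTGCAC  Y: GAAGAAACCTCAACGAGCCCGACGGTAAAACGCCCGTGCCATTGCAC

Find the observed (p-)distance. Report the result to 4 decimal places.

The sequences differ at 3 of 47 positions (sites 11, 24, 36).
p = 3/47 = 0.063829… ≈ 0.0638 (to 4 d.p.).

0.0638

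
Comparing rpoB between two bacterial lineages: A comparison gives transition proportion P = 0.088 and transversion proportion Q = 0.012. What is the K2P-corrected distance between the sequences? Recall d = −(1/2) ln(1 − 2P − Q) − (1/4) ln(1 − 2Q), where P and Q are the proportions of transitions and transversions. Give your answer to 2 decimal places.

Under the Kimura two-parameter model, d = −½ ln(1 − 2P − Q) − ¼ ln(1 − 2Q).
1 − 2P − Q = 0.812, giving −½ ln(0.812) = 0.104127.
1 − 2Q = 0.976, giving −¼ ln(0.976) = 0.006073.
d = 0.104127 + 0.006073 = 0.110200.

0.11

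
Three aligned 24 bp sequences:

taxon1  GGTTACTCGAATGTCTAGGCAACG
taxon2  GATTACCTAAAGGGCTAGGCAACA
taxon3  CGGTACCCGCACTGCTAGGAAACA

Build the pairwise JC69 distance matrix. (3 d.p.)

d(taxon1,taxon2) = 0.369, d(taxon1,taxon3) = 0.520, d(taxon2,taxon3) = 0.520

taxon1–taxon2: 7/24 sites differ → p ≈ 0.291667, d = −0.75 ln(1 − 0.388889) = 0.369358 ≈ 0.369.
taxon1–taxon3: 9/24 sites differ → p = 0.375, d = −0.75 ln(1 − 0.5) = 0.519860 ≈ 0.520.
taxon2–taxon3: 9/24 sites differ → p = 0.375, d = −0.75 ln(1 − 0.5) = 0.519860 ≈ 0.520.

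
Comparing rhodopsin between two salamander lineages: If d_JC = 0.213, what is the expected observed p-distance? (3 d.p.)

0.185

p = (3/4)(1 − e^(−4d/3)) = 0.75 × (1 − e^(-0.284)) = 0.75 × (1 − 0.752767) = 0.185425.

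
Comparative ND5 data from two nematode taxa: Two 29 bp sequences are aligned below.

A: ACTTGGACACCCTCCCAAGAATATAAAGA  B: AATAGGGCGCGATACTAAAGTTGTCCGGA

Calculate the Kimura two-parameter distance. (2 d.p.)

0.91

Of 29 sites, 7 differences are transitions and 8 are transversions, so P = 7/29 ≈ 0.241379 and Q = 8/29 ≈ 0.275862.
Under the Kimura two-parameter model, d = −½ ln(1 − 2P − Q) − ¼ ln(1 − 2Q).
1 − 2P − Q = 0.24138, giving −½ ln(0.24138) = 0.710691.
1 − 2Q = 0.448276, giving −¼ ln(0.448276) = 0.200587.
d = 0.710691 + 0.200587 = 0.911278.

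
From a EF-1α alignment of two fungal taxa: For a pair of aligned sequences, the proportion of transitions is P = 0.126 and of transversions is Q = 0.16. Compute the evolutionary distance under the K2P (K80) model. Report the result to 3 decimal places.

0.362

Under the Kimura two-parameter model, d = −½ ln(1 − 2P − Q) − ¼ ln(1 − 2Q).
1 − 2P − Q = 0.588, giving −½ ln(0.588) = 0.265514.
1 − 2Q = 0.68, giving −¼ ln(0.68) = 0.096416.
d = 0.265514 + 0.096416 = 0.361930.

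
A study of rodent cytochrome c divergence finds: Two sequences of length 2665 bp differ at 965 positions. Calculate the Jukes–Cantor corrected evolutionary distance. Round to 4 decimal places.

0.4945

p = 965/2665 ≈ 0.362101.
d = −(3/4) ln(1 − 4p/3) = −0.75 ln(1 − 0.482801) = −0.75 ln(0.517199)
  = −0.75 × (-0.659328) = 0.494496 substitutions/site.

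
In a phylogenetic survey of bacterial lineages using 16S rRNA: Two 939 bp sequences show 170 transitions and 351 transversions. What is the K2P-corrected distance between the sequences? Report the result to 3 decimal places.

1.010

P = 170/939 ≈ 0.181044 and Q = 351/939 ≈ 0.373802.
Under the Kimura two-parameter model, d = −½ ln(1 − 2P − Q) − ¼ ln(1 − 2Q).
1 − 2P − Q = 0.26411, giving −½ ln(0.26411) = 0.665695.
1 − 2Q = 0.252396, giving −¼ ln(0.252396) = 0.344189.
d = 0.665695 + 0.344189 = 1.009884.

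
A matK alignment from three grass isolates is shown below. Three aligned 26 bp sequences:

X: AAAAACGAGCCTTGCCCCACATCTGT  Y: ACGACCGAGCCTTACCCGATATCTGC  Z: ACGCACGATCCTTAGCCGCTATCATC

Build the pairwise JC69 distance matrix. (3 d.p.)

X–Y: 7/26 sites differ → p ≈ 0.269231, d = −0.75 ln(1 − 0.358975) = 0.333515 ≈ 0.334.
X–Z: 12/26 sites differ → p ≈ 0.461538, d = −0.75 ln(1 − 0.615384) = 0.716632 ≈ 0.717.
Y–Z: 7/26 sites differ → p ≈ 0.269231, d = −0.75 ln(1 − 0.358975) = 0.333515 ≈ 0.334.

d(X,Y) = 0.334, d(X,Z) = 0.717, d(Y,Z) = 0.334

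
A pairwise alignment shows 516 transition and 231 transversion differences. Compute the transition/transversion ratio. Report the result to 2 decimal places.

R = 516/231 = 2.233766… ≈ 2.23 (to 2 d.p.).

2.23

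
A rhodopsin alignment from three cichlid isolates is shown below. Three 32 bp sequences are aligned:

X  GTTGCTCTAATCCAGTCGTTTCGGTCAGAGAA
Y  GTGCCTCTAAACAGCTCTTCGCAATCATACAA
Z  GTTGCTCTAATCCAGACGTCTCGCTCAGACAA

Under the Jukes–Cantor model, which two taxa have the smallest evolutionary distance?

X and Z

X–Y: 13/32 differ, p = 0.406, d = 0.585.
X–Z: 4/32 differ, p = 0.125, d = 0.137.
Y–Z: 12/32 differ, p = 0.375, d = 0.520.
The smallest distance is between X and Z.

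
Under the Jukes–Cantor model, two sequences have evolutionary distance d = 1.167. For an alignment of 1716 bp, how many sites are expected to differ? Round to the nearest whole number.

1015

Invert JC69: p = (3/4)(1 − e^(−4d/3)) = 0.75 × (1 − e^(-1.556)) = 0.75 × (1 − 0.210978) = 0.591767.
Expected differing sites = pL ≈ 0.591767 × 1716 = 1015.472172 ≈ 1015.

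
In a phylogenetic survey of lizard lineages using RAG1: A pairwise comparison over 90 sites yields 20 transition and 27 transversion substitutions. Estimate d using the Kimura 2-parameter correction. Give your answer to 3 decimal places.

0.911

P = 20/90 ≈ 0.222222 and Q = 27/90 = 0.3.
Under the Kimura two-parameter model, d = −½ ln(1 − 2P − Q) − ¼ ln(1 − 2Q).
1 − 2P − Q = 0.255556, giving −½ ln(0.255556) = 0.682157.
1 − 2Q = 0.4, giving −¼ ln(0.4) = 0.229073.
d = 0.682157 + 0.229073 = 0.911230.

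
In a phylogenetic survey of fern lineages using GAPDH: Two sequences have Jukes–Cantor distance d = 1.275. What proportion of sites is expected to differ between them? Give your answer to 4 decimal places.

0.6130

p = (3/4)(1 − e^(−4d/3)) = 0.75 × (1 − e^(-1.7)) = 0.75 × (1 − 0.182684) = 0.612987.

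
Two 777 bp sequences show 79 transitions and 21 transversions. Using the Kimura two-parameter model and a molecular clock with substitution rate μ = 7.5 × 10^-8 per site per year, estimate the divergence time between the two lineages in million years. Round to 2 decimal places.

0.97

P = 79/777 ≈ 0.101673 and Q = 21/777 ≈ 0.027027.
Under the Kimura two-parameter model, d = −½ ln(1 − 2P − Q) − ¼ ln(1 − 2Q).
1 − 2P − Q = 0.769627, giving −½ ln(0.769627) = 0.130925.
1 − 2Q = 0.945946, giving −¼ ln(0.945946) = 0.013892.
d = 0.130925 + 0.013892 = 0.144817.
Under a molecular clock d = 2μt, so t = d/(2μ) = 0.144817 / (2 × 7.5 × 10^-8) = 0.97 million years.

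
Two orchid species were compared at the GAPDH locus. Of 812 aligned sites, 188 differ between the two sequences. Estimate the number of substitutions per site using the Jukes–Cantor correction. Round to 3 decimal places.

0.277

p = 188/812 ≈ 0.231527.
d = −(3/4) ln(1 − 4p/3) = −0.75 ln(1 − 0.308703) = −0.75 ln(0.691297)
  = −0.75 × (-0.369186) = 0.276890 substitutions/site.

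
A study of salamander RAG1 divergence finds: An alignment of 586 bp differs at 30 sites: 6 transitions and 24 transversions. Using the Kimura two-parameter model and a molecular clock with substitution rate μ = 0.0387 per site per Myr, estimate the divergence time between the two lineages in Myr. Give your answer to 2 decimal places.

0.69

P = 6/586 ≈ 0.010239 and Q = 24/586 ≈ 0.040956.
Under the Kimura two-parameter model, d = −½ ln(1 − 2P − Q) − ¼ ln(1 − 2Q).
1 − 2P − Q = 0.938566, giving −½ ln(0.938566) = 0.031701.
1 − 2Q = 0.918088, giving −¼ ln(0.918088) = 0.021366.
d = 0.031701 + 0.021366 = 0.053067.
Under a molecular clock d = 2μt, so t = d/(2μ) = 0.053067 / (2 × 0.0387) = 0.69 Myr.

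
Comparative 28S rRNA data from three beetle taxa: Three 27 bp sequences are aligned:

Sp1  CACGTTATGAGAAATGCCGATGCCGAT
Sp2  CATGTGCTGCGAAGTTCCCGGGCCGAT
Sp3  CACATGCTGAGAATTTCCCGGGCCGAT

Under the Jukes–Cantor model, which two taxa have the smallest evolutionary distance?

Sp1–Sp2: 9/27 differ, p = 0.333, d = 0.441.
Sp1–Sp3: 8/27 differ, p = 0.296, d = 0.377.
Sp2–Sp3: 4/27 differ, p = 0.148, d = 0.165.
The smallest distance is between Sp2 and Sp3.

Sp2 and Sp3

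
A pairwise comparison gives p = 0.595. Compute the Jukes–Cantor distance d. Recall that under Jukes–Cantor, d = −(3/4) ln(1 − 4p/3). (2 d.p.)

d = −(3/4) ln(1 − 4p/3) = −0.75 ln(1 − 0.793333) = −0.75 ln(0.206667)
  = −0.75 × (-1.576646) = 1.182485 substitutions/site.

1.18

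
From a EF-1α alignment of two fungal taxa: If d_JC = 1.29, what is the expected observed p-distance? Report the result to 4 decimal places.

0.6157

p = (3/4)(1 − e^(−4d/3)) = 0.75 × (1 − e^(-1.72)) = 0.75 × (1 − 0.179066) = 0.615701.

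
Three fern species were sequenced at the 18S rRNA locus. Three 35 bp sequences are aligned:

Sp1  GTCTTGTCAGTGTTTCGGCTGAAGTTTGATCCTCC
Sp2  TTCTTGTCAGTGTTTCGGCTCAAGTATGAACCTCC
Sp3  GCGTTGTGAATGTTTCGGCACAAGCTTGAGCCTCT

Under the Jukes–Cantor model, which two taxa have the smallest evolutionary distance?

Sp1 and Sp2

Sp1–Sp2: 4/35 differ, p = 0.114, d = 0.124.
Sp1–Sp3: 9/35 differ, p = 0.257, d = 0.315.
Sp2–Sp3: 10/35 differ, p = 0.286, d = 0.360.
The smallest distance is between Sp1 and Sp2.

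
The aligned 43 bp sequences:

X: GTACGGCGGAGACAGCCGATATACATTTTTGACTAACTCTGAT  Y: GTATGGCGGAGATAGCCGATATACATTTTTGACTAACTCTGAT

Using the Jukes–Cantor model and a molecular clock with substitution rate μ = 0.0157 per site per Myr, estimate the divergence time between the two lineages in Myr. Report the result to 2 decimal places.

The sequences differ at 2 of 43 sites (4, 13), so p = 2/43 ≈ 0.046512.
d = −(3/4) ln(1 − 4p/3) = −0.75 ln(1 − 0.062016) = −0.75 ln(0.937984)
  = −0.75 × (-0.064022) = 0.048017 substitutions/site.
Under a molecular clock d = 2μt, so t = d/(2μ) = 0.048017 / (2 × 0.0157) = 1.53 Myr.

1.53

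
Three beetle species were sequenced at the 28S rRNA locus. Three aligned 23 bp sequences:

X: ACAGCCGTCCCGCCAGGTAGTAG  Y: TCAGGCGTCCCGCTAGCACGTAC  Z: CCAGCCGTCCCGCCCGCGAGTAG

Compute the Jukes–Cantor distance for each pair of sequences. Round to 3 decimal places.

d(X,Y) = 0.390, d(X,Z) = 0.198, d(Y,Z) = 0.390

X–Y: 7/23 sites differ → p ≈ 0.304348, d = −0.75 ln(1 − 0.405797) = 0.390401 ≈ 0.390.
X–Z: 4/23 sites differ → p ≈ 0.173913, d = −0.75 ln(1 − 0.231884) = 0.197861 ≈ 0.198.
Y–Z: 7/23 sites differ → p ≈ 0.304348, d = −0.75 ln(1 − 0.405797) = 0.390401 ≈ 0.390.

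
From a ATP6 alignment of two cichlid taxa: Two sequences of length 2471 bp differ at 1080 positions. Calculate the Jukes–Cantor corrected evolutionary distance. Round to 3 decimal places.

0.656

p = 1080/2471 ≈ 0.43707.
d = −(3/4) ln(1 − 4p/3) = −0.75 ln(1 − 0.58276) = −0.75 ln(0.41724)
  = −0.75 × (-0.874094) = 0.655571 substitutions/site.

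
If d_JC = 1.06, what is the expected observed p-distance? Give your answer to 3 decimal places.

p = (3/4)(1 − e^(−4d/3)) = 0.75 × (1 − e^(-1.413333)) = 0.75 × (1 − 0.243331) = 0.567502.

0.568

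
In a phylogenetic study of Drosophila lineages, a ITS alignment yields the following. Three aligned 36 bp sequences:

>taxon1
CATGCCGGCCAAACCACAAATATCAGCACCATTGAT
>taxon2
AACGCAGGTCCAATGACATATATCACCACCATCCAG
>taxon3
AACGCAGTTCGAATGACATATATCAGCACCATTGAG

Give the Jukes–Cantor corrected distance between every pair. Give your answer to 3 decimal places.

d(taxon1,taxon2) = 0.441, d(taxon1,taxon3) = 0.347, d(taxon2,taxon3) = 0.154

taxon1–taxon2: 12/36 sites differ → p ≈ 0.333333, d = −0.75 ln(1 − 0.444444) = 0.440839 ≈ 0.441.
taxon1–taxon3: 10/36 sites differ → p ≈ 0.277778, d = −0.75 ln(1 − 0.370371) = 0.346968 ≈ 0.347.
taxon2–taxon3: 5/36 sites differ → p ≈ 0.138889, d = −0.75 ln(1 − 0.185185) = 0.153596 ≈ 0.154.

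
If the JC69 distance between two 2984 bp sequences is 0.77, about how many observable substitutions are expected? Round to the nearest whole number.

1436

Invert JC69: p = (3/4)(1 − e^(−4d/3)) = 0.75 × (1 − e^(-1.026667)) = 0.75 × (1 − 0.358199) = 0.481351.
Expected differing sites = pL ≈ 0.481351 × 2984 = 1436.351384 ≈ 1436.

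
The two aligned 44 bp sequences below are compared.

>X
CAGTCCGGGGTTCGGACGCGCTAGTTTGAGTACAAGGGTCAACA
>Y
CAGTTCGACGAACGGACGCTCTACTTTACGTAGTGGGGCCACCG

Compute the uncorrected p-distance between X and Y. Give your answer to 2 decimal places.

The sequences differ at 15 of 44 positions.
p = 15/44 = 0.340909… ≈ 0.34 (to 2 d.p.).

0.34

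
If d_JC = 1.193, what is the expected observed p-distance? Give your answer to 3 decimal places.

0.597

p = (3/4)(1 − e^(−4d/3)) = 0.75 × (1 − e^(-1.590667)) = 0.75 × (1 − 0.203790) = 0.597158.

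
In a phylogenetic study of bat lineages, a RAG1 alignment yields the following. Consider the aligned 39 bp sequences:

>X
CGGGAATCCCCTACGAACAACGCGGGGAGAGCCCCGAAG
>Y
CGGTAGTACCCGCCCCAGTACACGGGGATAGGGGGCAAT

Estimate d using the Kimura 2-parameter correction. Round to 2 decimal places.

0.70

Of 39 sites, 2 differences are transitions and 15 are transversions, so P = 2/39 ≈ 0.051282 and Q = 15/39 ≈ 0.384615.
Under the Kimura two-parameter model, d = −½ ln(1 − 2P − Q) − ¼ ln(1 − 2Q).
1 − 2P − Q = 0.512821, giving −½ ln(0.512821) = 0.333914.
1 − 2Q = 0.23077, giving −¼ ln(0.23077) = 0.366583.
d = 0.333914 + 0.366583 = 0.700497.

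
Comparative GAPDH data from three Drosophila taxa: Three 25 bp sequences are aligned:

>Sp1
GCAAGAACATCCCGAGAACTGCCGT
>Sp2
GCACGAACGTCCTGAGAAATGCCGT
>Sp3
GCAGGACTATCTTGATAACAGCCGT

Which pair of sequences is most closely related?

Sp1–Sp2: 4/25 differ, p = 0.160, d = 0.180.
Sp1–Sp3: 7/25 differ, p = 0.280, d = 0.351.
Sp2–Sp3: 8/25 differ, p = 0.320, d = 0.417.
The smallest distance is between Sp1 and Sp2.

Sp1 and Sp2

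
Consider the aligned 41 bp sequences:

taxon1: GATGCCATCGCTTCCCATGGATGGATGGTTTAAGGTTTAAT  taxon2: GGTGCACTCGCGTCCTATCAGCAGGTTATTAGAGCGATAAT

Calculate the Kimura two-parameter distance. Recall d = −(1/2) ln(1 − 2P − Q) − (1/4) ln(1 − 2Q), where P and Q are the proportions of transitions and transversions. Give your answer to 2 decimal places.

Of 41 sites, 9 differences are transitions and 9 are transversions, so P = 9/41 ≈ 0.219512 and Q = 9/41 ≈ 0.219512.
Under the Kimura two-parameter model, d = −½ ln(1 − 2P − Q) − ¼ ln(1 − 2Q).
1 − 2P − Q = 0.341464, giving −½ ln(0.341464) = 0.537257.
1 − 2Q = 0.560976, giving −¼ ln(0.560976) = 0.144519.
d = 0.537257 + 0.144519 = 0.681776.

0.68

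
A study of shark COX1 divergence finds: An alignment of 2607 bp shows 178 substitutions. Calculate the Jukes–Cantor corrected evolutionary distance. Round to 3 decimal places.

p = 178/2607 ≈ 0.068278.
d = −(3/4) ln(1 − 4p/3) = −0.75 ln(1 − 0.091037) = −0.75 ln(0.908963)
  = −0.75 × (-0.095451) = 0.071588 substitutions/site.

0.072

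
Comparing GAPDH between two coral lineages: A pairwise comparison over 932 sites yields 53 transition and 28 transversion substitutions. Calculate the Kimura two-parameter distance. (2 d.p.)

P = 53/932 ≈ 0.056867 and Q = 28/932 ≈ 0.030043.
Under the Kimura two-parameter model, d = −½ ln(1 − 2P − Q) − ¼ ln(1 − 2Q).
1 − 2P − Q = 0.856223, giving −½ ln(0.856223) = 0.077612.
1 − 2Q = 0.939914, giving −¼ ln(0.939914) = 0.015492.
d = 0.077612 + 0.015492 = 0.093104.

0.09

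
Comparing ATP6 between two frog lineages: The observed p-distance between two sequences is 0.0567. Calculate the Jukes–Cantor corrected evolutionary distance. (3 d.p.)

0.059

d = −(3/4) ln(1 − 4p/3) = −0.75 ln(1 − 0.0756) = −0.75 ln(0.9244)
  = −0.75 × (-0.078610) = 0.058958 substitutions/site.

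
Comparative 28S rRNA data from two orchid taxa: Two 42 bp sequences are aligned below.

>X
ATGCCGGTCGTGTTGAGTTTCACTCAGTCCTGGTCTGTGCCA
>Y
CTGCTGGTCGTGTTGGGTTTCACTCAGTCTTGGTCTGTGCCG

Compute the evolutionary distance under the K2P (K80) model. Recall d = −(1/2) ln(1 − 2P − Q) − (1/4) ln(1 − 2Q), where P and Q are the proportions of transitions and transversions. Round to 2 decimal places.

0.13

Of 42 sites, 4 differences are transitions and 1 are transversions, so P = 4/42 ≈ 0.095238 and Q = 1/42 ≈ 0.02381.
Under the Kimura two-parameter model, d = −½ ln(1 − 2P − Q) − ¼ ln(1 − 2Q).
1 − 2P − Q = 0.785714, giving −½ ln(0.785714) = 0.120581.
1 − 2Q = 0.95238, giving −¼ ln(0.95238) = 0.012198.
d = 0.120581 + 0.012198 = 0.132779.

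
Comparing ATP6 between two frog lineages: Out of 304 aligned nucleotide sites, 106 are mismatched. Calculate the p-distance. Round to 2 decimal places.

p = 106/304 = 0.348684… ≈ 0.35 (to 2 d.p.).

0.35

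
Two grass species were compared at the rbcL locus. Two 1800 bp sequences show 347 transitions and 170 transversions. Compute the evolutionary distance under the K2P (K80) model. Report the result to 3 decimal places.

0.379

P = 347/1800 ≈ 0.192778 and Q = 170/1800 ≈ 0.094444.
Under the Kimura two-parameter model, d = −½ ln(1 − 2P − Q) − ¼ ln(1 − 2Q).
1 − 2P − Q = 0.52, giving −½ ln(0.52) = 0.326963.
1 − 2Q = 0.811112, giving −¼ ln(0.811112) = 0.052337.
d = 0.326963 + 0.052337 = 0.379300.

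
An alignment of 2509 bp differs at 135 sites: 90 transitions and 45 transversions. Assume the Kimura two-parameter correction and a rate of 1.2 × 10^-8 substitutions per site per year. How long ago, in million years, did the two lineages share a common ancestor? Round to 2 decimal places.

P = 90/2509 ≈ 0.035871 and Q = 45/2509 ≈ 0.017935.
Under the Kimura two-parameter model, d = −½ ln(1 − 2P − Q) − ¼ ln(1 − 2Q).
1 − 2P − Q = 0.910323, giving −½ ln(0.910323) = 0.046978.
1 − 2Q = 0.96413, giving −¼ ln(0.96413) = 0.009132.
d = 0.046978 + 0.009132 = 0.056110.
Under a molecular clock d = 2μt, so t = d/(2μ) = 0.056110 / (2 × 1.2 × 10^-8) = 2.34 million years.

2.34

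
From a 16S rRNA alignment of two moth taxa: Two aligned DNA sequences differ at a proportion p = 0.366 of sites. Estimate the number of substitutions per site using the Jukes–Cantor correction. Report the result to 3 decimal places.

0.502

d = −(3/4) ln(1 − 4p/3) = −0.75 ln(1 − 0.488) = −0.75 ln(0.512)
  = −0.75 × (-0.669431) = 0.502073 substitutions/site.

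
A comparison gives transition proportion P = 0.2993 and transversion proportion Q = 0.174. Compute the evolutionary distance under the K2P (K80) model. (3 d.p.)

Under the Kimura two-parameter model, d = −½ ln(1 − 2P − Q) − ¼ ln(1 − 2Q).
1 − 2P − Q = 0.2274, giving −½ ln(0.2274) = 0.740522.
1 − 2Q = 0.652, giving −¼ ln(0.652) = 0.106928.
d = 0.740522 + 0.106928 = 0.847450.

0.847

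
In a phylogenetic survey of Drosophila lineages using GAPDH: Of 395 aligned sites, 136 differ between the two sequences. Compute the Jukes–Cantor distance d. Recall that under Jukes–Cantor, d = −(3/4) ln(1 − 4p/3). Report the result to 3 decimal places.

0.461

p = 136/395 ≈ 0.344304.
d = −(3/4) ln(1 − 4p/3) = −0.75 ln(1 − 0.459072) = −0.75 ln(0.540928)
  = −0.75 × (-0.614469) = 0.460852 substitutions/site.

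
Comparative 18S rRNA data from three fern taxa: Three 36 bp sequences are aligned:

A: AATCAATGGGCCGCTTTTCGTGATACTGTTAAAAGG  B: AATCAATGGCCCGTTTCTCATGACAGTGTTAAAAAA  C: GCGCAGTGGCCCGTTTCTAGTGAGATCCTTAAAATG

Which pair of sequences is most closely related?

A and B

A–B: 8/36 differ, p = 0.222, d = 0.264.
A–C: 13/36 differ, p = 0.361, d = 0.493.
B–C: 12/36 differ, p = 0.333, d = 0.441.
The smallest distance is between A and B.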